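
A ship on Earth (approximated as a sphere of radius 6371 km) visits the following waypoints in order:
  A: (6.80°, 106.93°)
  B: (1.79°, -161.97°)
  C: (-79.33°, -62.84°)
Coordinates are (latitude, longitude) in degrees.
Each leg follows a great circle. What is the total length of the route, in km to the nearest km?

Leg A→B: central angle 1.5862 rad, distance 10105.4 km.
Leg B→C: central angle 1.6309 rad, distance 10390.4 km.
Total: 10105.4 + 10390.4 ≈ 20496 km.

20496 km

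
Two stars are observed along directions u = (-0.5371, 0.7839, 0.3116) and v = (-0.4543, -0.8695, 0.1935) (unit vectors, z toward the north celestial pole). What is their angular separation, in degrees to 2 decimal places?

u·v = -0.3773; |u| = 1.0000, |v| = 0.9999.
cos θ = (u·v)/(|u||v|) = -0.3773, so θ = 112.17°.

112.17°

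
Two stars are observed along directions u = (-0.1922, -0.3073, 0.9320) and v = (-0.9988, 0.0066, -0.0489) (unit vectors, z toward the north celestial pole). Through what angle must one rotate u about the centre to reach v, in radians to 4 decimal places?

1.4259 rad

u·v = 0.1444; |u| = 1.0000, |v| = 1.0000.
cos θ = (u·v)/(|u||v|) = 0.1444, so θ = 1.4259 rad.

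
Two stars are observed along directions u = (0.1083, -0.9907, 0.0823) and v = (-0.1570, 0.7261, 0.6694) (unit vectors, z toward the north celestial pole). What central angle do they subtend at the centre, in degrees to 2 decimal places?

u·v = -0.6813; |u| = 1.0000, |v| = 1.0000.
cos θ = (u·v)/(|u||v|) = -0.6813, so θ = 132.94°.

132.94°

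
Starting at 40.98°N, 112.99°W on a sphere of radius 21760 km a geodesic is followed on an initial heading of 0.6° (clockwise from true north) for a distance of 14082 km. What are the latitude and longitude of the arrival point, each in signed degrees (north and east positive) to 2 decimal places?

78.05°, -111.24°

Angular distance δ = d/R = 14082/21760 = 0.64715 rad; initial bearing θ = 0.0105 rad.
sin φ₂ = sin φ₁ cos δ + cos φ₁ sin δ cos θ = (0.6558)(0.7978) + (0.7549)(0.6029)(0.9999) = 0.9783, so φ₂ = 78.05°.
Δλ = atan2(sin θ sin δ cos φ₁, cos δ − sin φ₁ sin φ₂) = atan2(0.0048, 0.1562) = 1.748°.
λ₂ = -112.990° + 1.748° = -111.24°.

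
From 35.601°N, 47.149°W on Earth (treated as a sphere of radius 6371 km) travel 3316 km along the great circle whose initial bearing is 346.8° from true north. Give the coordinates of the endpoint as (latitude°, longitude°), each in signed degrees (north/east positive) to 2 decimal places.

63.99°, -62.16°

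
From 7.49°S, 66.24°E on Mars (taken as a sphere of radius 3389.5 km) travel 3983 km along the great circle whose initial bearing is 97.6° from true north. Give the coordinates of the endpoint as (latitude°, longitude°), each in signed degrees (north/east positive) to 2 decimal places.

-9.86°, 134.42°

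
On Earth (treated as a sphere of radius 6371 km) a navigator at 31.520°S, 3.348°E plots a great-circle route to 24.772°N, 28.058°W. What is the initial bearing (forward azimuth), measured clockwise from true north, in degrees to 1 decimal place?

With φ₁ = -0.5501, φ₂ = 0.4324, Δλ = -0.5481 rad, the forward-azimuth formula gives
θ = atan2( sin Δλ cos φ₂ , cos φ₁ sin φ₂ − sin φ₁ cos φ₂ cos Δλ ) = atan2(-0.4731, 0.7623) = -31.83°.
Adding 360° brings this into [0°, 360°): 328.2°.

328.2°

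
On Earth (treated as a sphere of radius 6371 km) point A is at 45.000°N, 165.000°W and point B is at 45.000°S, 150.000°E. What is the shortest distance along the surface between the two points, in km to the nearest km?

In radians: φ₁ = 0.7854, φ₂ = -0.7854, Δλ = -45.000° = -0.7854 rad.
Haversine: a = sin²(Δφ/2) + cos φ₁ cos φ₂ sin²(Δλ/2) = 0.5000 + (0.7071)(0.7071)(0.1464) = 0.57322.
Central angle c = 2·arcsin(√a) = 1.71777 rad.
Distance = R·c = 6371 × 1.7178 ≈ 10944 km.

10944 km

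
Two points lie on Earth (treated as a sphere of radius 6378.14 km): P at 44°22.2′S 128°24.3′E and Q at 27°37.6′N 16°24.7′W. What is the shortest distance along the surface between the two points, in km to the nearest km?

16402 km

Let φ₁ = -0.7744 rad, φ₂ = 0.4822 rad, and Δλ = -2.5275 rad.
cos c = sin φ₁ sin φ₂ + cos φ₁ cos φ₂ cos Δλ = (-0.6993)(0.4637) + (0.7148)(0.8860)(-0.8173) = -0.84190,
so c = arccos(-0.84190) = 2.57159 rad.
Distance = R·c = 6378.14 × 2.5716 ≈ 16402 km.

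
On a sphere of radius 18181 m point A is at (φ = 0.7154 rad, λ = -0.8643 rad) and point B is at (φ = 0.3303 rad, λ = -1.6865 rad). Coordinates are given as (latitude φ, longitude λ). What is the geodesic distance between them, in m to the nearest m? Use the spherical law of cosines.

14494 m

In radians: φ₁ = 0.7154, φ₂ = 0.3303, Δλ = -47.109° = -0.8222 rad.
cos c = sin φ₁ sin φ₂ + cos φ₁ cos φ₂ cos Δλ = (0.6559)(0.3243) + (0.7548)(0.9459)(0.6806) = 0.69871,
so c = arccos(0.69871) = 0.79721 rad.
Distance = R·c = 18181 × 0.7972 ≈ 14494 m.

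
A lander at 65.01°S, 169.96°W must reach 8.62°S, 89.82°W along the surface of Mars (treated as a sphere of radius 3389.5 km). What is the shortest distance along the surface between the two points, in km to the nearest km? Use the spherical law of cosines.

4616 km

With latitudes φ₁ = -65.010°, φ₂ = -8.620° and longitude difference Δλ = 80.140°:
cos c = sin φ₁ sin φ₂ + cos φ₁ cos φ₂ cos Δλ = (-0.9064)(-0.1499) + (0.4225)(0.9887)(0.1712) = 0.20737,
so c = arccos(0.20737) = 1.36191 rad.
Distance = R·c = 3389.5 × 1.3619 ≈ 4616 km.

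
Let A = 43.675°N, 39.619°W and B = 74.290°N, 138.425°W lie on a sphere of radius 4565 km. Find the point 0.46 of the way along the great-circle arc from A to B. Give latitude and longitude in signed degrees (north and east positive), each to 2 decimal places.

Central angle δ = 0.8831 rad. Interpolating on the sphere with fraction f = 0.46:
P = [sin((1−f)δ)·A + sin(fδ)·B] / sin δ = 0.5940·A + 0.5114·B in Cartesian coordinates,
giving P = (0.2274, -0.3659, 0.9025), i.e. latitude 64.49°, longitude -58.14°.

64.49°, -58.14°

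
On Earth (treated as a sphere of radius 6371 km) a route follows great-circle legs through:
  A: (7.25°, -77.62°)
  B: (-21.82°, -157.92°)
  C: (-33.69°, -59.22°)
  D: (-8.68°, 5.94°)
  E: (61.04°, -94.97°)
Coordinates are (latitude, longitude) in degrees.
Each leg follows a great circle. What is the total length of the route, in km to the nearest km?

37373 km

Leg A→B: central angle 1.4623 rad, distance 9316.5 km.
Leg B→C: central angle 1.4813 rad, distance 9437.6 km.
Leg C→D: central angle 1.1271 rad, distance 7181.0 km.
Leg D→E: central angle 1.7953 rad, distance 11438.0 km.
Total: 9316.5 + 9437.6 + 7181.0 + 11438.0 ≈ 37373 km.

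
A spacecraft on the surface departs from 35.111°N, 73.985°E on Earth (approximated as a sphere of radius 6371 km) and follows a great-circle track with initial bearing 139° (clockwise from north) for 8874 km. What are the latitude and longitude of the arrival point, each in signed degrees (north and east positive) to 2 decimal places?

-30.39°, 122.45°

Angular distance δ = d/R = 8874/6371 = 1.39287 rad; initial bearing θ = 2.4260 rad.
sin φ₂ = sin φ₁ cos δ + cos φ₁ sin δ cos θ = (0.5752)(0.1770) + (0.8180)(0.9842)(-0.7547) = -0.5058, so φ₂ = -30.39°.
Δλ = atan2(sin θ sin δ cos φ₁, cos δ − sin φ₁ sin φ₂) = atan2(0.5282, 0.4679) = 48.463°.
λ₂ = 73.985° + 48.463° = 122.45°.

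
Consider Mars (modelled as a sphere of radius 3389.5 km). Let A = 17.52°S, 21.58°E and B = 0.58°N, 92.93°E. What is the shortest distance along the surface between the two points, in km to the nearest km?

4285 km

Let φ₁ = -0.3058 rad, φ₂ = 0.0101 rad, and Δλ = 1.2453 rad.
cos c = sin φ₁ sin φ₂ + cos φ₁ cos φ₂ cos Δλ = (-0.3010)(0.0101) + (0.9536)(0.9999)(0.3198) = 0.30189,
so c = arccos(0.30189) = 1.26412 rad.
Distance = R·c = 3389.5 × 1.2641 ≈ 4285 km.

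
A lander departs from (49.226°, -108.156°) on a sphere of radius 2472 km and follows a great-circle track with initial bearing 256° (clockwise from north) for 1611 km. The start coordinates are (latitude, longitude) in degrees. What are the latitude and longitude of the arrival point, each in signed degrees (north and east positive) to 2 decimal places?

Angular distance δ = d/R = 1611/2472 = 0.65170 rad; initial bearing θ = 4.4680 rad.
sin φ₂ = sin φ₁ cos δ + cos φ₁ sin δ cos θ = (0.7573)(0.7951) + (0.6531)(0.6065)(-0.2419) = 0.5063, so φ₂ = 30.41°.
Δλ = atan2(sin θ sin δ cos φ₁, cos δ − sin φ₁ sin φ₂) = atan2(-0.3843, 0.4117) = -43.034°.
λ₂ = -108.156° − 43.034° = -151.19°.

30.41°, -151.19°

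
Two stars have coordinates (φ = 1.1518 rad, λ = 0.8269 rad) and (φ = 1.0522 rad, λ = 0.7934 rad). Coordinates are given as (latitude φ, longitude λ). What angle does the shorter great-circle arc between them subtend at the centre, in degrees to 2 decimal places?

With latitudes φ₁ = 65.993°, φ₂ = 60.287° and longitude difference Δλ = -1.919°:
cos c = sin φ₁ sin φ₂ + cos φ₁ cos φ₂ cos Δλ = (0.9135)(0.8685) + (0.4068)(0.4957)(0.9994) = 0.99493,
so c = arccos(0.99493) = 0.10073 rad.
So the angular separation is 5.77°.

5.77°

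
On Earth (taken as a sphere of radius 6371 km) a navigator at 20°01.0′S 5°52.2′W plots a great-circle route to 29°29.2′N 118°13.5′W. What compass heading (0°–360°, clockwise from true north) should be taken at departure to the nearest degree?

293°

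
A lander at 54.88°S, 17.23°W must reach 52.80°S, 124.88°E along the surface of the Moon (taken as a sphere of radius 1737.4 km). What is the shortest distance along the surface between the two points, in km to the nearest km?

2057 km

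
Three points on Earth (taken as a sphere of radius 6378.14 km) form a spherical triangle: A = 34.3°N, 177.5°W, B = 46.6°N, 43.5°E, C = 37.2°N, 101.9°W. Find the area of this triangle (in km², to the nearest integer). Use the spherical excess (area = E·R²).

43104148 km²

Side lengths (central angles): a = 1.5820, b = 1.0422, c = 1.5897 rad; semiperimeter s = 2.1069.
By l'Huilier's theorem, tan(E/4) = √[tan(s/2) tan((s−a)/2) tan((s−b)/2) tan((s−c)/2)], giving spherical excess E = 1.0596 rad.
Area = E·R² = 1.0596 × (6378.14)² ≈ 43104148 km².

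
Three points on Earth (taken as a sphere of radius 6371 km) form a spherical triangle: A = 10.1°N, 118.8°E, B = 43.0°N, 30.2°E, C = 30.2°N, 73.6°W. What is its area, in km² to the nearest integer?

Side lengths (central angles): a = 1.3773, b = 2.4081, c = 1.4332 rad; semiperimeter s = 2.6093.
By l'Huilier's theorem, tan(E/4) = √[tan(s/2) tan((s−a)/2) tan((s−b)/2) tan((s−c)/2)], giving spherical excess E = 1.5838 rad.
Area = E·R² = 1.5838 × (6371)² ≈ 64285880 km².

64285880 km²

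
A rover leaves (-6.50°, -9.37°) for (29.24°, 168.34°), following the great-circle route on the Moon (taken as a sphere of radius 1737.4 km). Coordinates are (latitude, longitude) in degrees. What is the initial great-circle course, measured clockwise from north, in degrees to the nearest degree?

Δλ = 177.710° = 3.1016 rad.
y = sin Δλ · cos φ₂ = (0.0400)(0.8726) = 0.0349
x = cos φ₁ sin φ₂ − sin φ₁ cos φ₂ cos Δλ = (0.9936)(0.4885) − (-0.1132)(0.8726)(-0.9992) = 0.3866
θ = atan2(y, x) = 5.15°, so the bearing is 5°.

5°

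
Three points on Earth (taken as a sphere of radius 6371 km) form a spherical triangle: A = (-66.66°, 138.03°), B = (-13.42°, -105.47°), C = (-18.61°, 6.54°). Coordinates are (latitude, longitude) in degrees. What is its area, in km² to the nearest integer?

Side lengths (central angles): a = 1.8457, b = 1.5265, c = 1.5296 rad; semiperimeter s = 2.4509.
By l'Huilier's theorem, tan(E/4) = √[tan(s/2) tan((s−a)/2) tan((s−b)/2) tan((s−c)/2)], giving spherical excess E = 1.7351 rad.
Area = E·R² = 1.7351 × (6371)² ≈ 70426145 km².

70426145 km²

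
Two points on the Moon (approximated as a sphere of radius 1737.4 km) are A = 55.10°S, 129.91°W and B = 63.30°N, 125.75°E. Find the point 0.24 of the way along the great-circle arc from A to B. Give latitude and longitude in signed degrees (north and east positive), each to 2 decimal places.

The central angle between A and B is δ = 2.4921 rad.
With f = 0.24, the slerp weights are sin((1−f)δ)/sin δ = 1.5678 and sin(fδ)/sin δ = 0.9310.
Weighted sum of the unit vectors: (1.5678)·(-0.3671,-0.4389,-0.8202) + (0.9310)·(-0.2625,0.3647,0.8934) = (-0.8199, -0.3486, -0.4541).
Converting back: φ = atan2(z, √(x²+y²)) = -27.01°, λ = atan2(y, x) = -156.97°.

-27.01°, -156.97°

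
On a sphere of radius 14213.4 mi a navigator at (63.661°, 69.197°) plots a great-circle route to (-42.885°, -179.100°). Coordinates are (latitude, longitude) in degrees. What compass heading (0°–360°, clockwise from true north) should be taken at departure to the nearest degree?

Δλ = 111.703° = 1.9496 rad.
y = sin Δλ · cos φ₂ = (0.9291)(0.7327) = 0.6808
x = cos φ₁ sin φ₂ − sin φ₁ cos φ₂ cos Δλ = (0.4437)(-0.6805) − (0.8962)(0.7327)(-0.3698) = -0.0591
θ = atan2(y, x) = 94.96°, so the bearing is 95°.

95°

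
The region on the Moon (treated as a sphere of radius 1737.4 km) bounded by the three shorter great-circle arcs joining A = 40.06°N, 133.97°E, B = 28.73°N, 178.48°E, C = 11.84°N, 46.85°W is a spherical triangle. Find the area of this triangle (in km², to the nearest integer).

Side lengths (central angles): a = 2.0999, b = 2.2357, c = 0.6633 rad; semiperimeter s = 2.4994.
By l'Huilier's theorem, tan(E/4) = √[tan(s/2) tan((s−a)/2) tan((s−b)/2) tan((s−c)/2)], giving spherical excess E = 1.2569 rad.
Area = E·R² = 1.2569 × (1737.4)² ≈ 3793916 km².

3793916 km²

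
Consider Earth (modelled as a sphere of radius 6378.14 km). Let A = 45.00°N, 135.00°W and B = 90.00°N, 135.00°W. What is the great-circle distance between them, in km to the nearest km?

5009 km

With latitudes φ₁ = 45.000°, φ₂ = 90.000° and longitude difference Δλ = 0.000°:
cos c = sin φ₁ sin φ₂ + cos φ₁ cos φ₂ cos Δλ = (0.7071)(1.0000) + (0.7071)(0.0000)(1.0000) = 0.70711,
so c = arccos(0.70711) = 0.78540 rad.
Distance = R·c = 6378.14 × 0.7854 ≈ 5009 km.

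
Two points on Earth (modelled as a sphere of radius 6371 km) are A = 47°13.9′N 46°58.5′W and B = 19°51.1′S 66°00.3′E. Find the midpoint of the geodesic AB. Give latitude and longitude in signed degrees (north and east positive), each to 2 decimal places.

The central angle between A and B is δ = 2.0928 rad.
With f = 0.5, the slerp weights are sin((1−f)δ)/sin δ = 0.9986 and sin(fδ)/sin δ = 0.9986.
Weighted sum of the unit vectors: (0.9986)·(0.4633,-0.4964,0.7341) + (0.9986)·(0.3825,0.8593,-0.3396) = (0.8447, 0.3624, 0.3940).
Converting back: φ = atan2(z, √(x²+y²)) = 23.20°, λ = atan2(y, x) = 23.22°.

23.20°, 23.22°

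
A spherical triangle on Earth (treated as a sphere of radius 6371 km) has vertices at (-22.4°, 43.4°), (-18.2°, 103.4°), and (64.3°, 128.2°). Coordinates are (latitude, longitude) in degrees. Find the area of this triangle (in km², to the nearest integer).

Side lengths (central angles): a = 1.4781, b = 1.8829, c = 0.9786 rad; semiperimeter s = 2.1698.
By l'Huilier's theorem, tan(E/4) = √[tan(s/2) tan((s−a)/2) tan((s−b)/2) tan((s−c)/2)], giving spherical excess E = 1.0117 rad.
Area = E·R² = 1.0117 × (6371)² ≈ 41062517 km².

41062517 km²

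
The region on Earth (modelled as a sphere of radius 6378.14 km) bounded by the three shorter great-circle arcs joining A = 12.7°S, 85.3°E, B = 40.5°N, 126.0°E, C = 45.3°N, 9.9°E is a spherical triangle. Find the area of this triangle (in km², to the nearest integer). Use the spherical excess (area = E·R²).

Side lengths (central angles): a = 1.3425, b = 1.5541, c = 1.1378 rad; semiperimeter s = 2.0172.
By l'Huilier's theorem, tan(E/4) = √[tan(s/2) tan((s−a)/2) tan((s−b)/2) tan((s−c)/2)], giving spherical excess E = 0.9742 rad.
Area = E·R² = 0.9742 × (6378.14)² ≈ 39632706 km².

39632706 km²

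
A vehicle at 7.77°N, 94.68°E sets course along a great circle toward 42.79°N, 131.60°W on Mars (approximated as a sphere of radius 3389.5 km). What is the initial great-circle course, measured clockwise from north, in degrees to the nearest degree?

36°

With φ₁ = 0.1356, φ₂ = 0.7468, Δλ = 2.3339 rad, the forward-azimuth formula gives
θ = atan2( sin Δλ cos φ₂ , cos φ₁ sin φ₂ − sin φ₁ cos φ₂ cos Δλ ) = atan2(0.5304, 0.7416) = 35.57°.
So the initial bearing is 36°.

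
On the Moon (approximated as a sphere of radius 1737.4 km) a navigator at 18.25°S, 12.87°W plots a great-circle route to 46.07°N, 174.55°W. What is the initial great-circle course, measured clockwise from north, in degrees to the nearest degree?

335°

With φ₁ = -0.3185, φ₂ = 0.8041, Δλ = -2.8218 rad, the forward-azimuth formula gives
θ = atan2( sin Δλ cos φ₂ , cos φ₁ sin φ₂ − sin φ₁ cos φ₂ cos Δλ ) = atan2(-0.2181, 0.4777) = -24.54°.
Adding 360° brings this into [0°, 360°): 335°.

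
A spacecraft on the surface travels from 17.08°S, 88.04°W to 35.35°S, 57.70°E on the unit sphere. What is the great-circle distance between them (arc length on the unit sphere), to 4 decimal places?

2.0651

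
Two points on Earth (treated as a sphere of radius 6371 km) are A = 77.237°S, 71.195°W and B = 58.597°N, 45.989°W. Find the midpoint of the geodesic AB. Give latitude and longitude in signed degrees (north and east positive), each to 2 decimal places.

-9.51°, -53.42°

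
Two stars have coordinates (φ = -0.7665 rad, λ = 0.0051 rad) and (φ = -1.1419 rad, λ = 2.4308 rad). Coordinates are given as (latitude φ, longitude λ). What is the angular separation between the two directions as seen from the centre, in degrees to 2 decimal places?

Let φ₁ = -0.7665 rad, φ₂ = -1.1419 rad, and Δλ = 2.4257 rad.
cos c = sin φ₁ sin φ₂ + cos φ₁ cos φ₂ cos Δλ = (-0.6936)(-0.9094) + (0.7203)(0.4159)(-0.7545) = 0.40477,
so c = arccos(0.40477) = 1.15407 rad.
So the angular separation is 66.12°.

66.12°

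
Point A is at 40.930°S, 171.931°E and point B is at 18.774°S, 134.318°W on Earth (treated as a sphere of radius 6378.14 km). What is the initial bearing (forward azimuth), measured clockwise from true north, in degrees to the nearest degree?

Δλ = 53.751° = 0.9381 rad.
y = sin Δλ · cos φ₂ = (0.8065)(0.9468) = 0.7635
x = cos φ₁ sin φ₂ − sin φ₁ cos φ₂ cos Δλ = (0.7555)(-0.3218) − (-0.6551)(0.9468)(0.5913) = 0.1236
θ = atan2(y, x) = 80.80°, so the bearing is 81°.

81°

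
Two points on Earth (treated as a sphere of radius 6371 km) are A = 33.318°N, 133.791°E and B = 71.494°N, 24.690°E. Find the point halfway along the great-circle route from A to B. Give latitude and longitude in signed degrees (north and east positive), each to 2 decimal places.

62.16°, 111.50°

The central angle between A and B is δ = 1.1218 rad.
With f = 0.5, the slerp weights are sin((1−f)δ)/sin δ = 0.5905 and sin(fδ)/sin δ = 0.5905.
Weighted sum of the unit vectors: (0.5905)·(-0.5783,0.6032,0.5493) + (0.5905)·(0.2884,0.1326,0.9483) = (-0.1712, 0.4345, 0.8843).
Converting back: φ = atan2(z, √(x²+y²)) = 62.16°, λ = atan2(y, x) = 111.50°.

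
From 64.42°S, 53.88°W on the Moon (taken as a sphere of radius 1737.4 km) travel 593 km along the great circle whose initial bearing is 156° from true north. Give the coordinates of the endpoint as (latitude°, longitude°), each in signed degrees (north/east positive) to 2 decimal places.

-79.11°, -7.79°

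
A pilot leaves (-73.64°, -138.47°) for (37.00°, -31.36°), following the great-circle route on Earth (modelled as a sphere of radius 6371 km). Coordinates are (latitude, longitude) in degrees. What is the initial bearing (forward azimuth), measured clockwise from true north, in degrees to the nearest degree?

94°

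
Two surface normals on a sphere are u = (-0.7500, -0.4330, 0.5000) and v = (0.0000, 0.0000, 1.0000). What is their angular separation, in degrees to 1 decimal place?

u·v = 0.5000; |u| = 1.0000, |v| = 1.0000.
cos θ = (u·v)/(|u||v|) = 0.5000, so θ = 60.0°.

60.0°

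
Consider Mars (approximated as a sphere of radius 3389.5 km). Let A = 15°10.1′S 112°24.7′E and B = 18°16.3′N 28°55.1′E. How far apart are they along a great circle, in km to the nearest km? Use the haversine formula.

Let φ₁ = -0.2647 rad, φ₂ = 0.3189 rad, and Δλ = -1.4572 rad.
Haversine: a = sin²(Δφ/2) + cos φ₁ cos φ₂ sin²(Δλ/2) = 0.0828 + (0.9652)(0.9496)(0.4433) = 0.48909.
Central angle c = 2·arcsin(√a) = 1.54897 rad.
Distance = R·c = 3389.5 × 1.5490 ≈ 5250 km.

5250 km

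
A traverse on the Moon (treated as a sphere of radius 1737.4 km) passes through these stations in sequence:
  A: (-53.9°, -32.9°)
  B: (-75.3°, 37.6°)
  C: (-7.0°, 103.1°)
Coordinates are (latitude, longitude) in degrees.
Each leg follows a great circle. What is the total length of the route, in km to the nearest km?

3363 km

Leg A→B: central angle 0.5891 rad, distance 1023.5 km.
Leg B→C: central angle 1.3466 rad, distance 2339.6 km.
Total: 1023.5 + 2339.6 ≈ 3363 km.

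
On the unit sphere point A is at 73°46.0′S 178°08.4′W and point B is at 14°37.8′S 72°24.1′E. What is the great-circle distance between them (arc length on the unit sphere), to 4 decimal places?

With latitudes φ₁ = -73.767°, φ₂ = -14.630° and longitude difference Δλ = -109.458°:
cos c = sin φ₁ sin φ₂ + cos φ₁ cos φ₂ cos Δλ = (-0.9601)(-0.2526) + (0.2795)(0.9676)(-0.3331) = 0.15240,
so c = arccos(0.15240) = 1.41780 rad.
On the unit sphere the arc length equals the central angle: 1.4178.

1.4178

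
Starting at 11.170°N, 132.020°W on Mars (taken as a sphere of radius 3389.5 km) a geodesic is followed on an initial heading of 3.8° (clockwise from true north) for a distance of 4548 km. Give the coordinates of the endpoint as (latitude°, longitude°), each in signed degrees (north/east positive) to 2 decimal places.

Angular distance δ = d/R = 4548/3389.5 = 1.34179 rad; initial bearing θ = 0.0663 rad.
sin φ₂ = sin φ₁ cos δ + cos φ₁ sin δ cos θ = (0.1937)(0.2270) + (0.9811)(0.9739)(0.9978) = 0.9973, so φ₂ = 85.80°.
Δλ = atan2(sin θ sin δ cos φ₁, cos δ − sin φ₁ sin φ₂) = atan2(0.0633, 0.0338) = 61.902°.
λ₂ = -132.020° + 61.902° = -70.12°.

85.80°, -70.12°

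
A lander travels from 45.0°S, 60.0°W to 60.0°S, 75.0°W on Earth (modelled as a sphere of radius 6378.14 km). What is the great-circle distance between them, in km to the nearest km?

1945 km

In radians: φ₁ = -0.7854, φ₂ = -1.0472, Δλ = -15.000° = -0.2618 rad.
cos c = sin φ₁ sin φ₂ + cos φ₁ cos φ₂ cos Δλ = (-0.7071)(-0.8660) + (0.7071)(0.5000)(0.9659) = 0.95388,
so c = arccos(0.95388) = 0.30489 rad.
Distance = R·c = 6378.14 × 0.3049 ≈ 1945 km.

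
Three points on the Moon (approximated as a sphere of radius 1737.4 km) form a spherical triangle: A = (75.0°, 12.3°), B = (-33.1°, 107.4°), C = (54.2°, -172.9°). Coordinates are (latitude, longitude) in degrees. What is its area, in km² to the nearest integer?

4381979 km²

Side lengths (central angles): a = 1.9340, b = 0.8858, c = 2.1493 rad; semiperimeter s = 2.4846.
By l'Huilier's theorem, tan(E/4) = √[tan(s/2) tan((s−a)/2) tan((s−b)/2) tan((s−c)/2)], giving spherical excess E = 1.4517 rad.
Area = E·R² = 1.4517 × (1737.4)² ≈ 4381979 km².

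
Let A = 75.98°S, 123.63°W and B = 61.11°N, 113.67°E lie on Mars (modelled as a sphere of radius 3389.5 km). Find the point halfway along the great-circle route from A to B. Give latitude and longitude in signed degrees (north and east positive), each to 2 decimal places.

Central angle δ = 2.7206 rad. Interpolating on the sphere with fraction f = 0.5:
P = [sin((1−f)δ)·A + sin(fδ)·B] / sin δ = 2.3932·A + 2.3932·B in Cartesian coordinates,
giving P = (-0.7853, 0.5762, -0.2265), i.e. latitude -13.09°, longitude 143.73°.

-13.09°, 143.73°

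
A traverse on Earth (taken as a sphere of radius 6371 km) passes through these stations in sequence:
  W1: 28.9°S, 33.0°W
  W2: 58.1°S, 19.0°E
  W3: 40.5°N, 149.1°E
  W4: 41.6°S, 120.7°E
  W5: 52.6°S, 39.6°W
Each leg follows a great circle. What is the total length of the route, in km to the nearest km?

40074 km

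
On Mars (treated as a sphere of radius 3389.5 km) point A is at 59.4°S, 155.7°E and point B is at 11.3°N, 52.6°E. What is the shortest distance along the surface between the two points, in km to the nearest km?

In radians: φ₁ = -1.0367, φ₂ = 0.1972, Δλ = -103.100° = -1.7994 rad.
cos c = sin φ₁ sin φ₂ + cos φ₁ cos φ₂ cos Δλ = (-0.8607)(0.1959) + (0.5090)(0.9806)(-0.2267) = -0.28180,
so c = arccos(-0.28180) = 1.85646 rad.
Distance = R·c = 3389.5 × 1.8565 ≈ 6292 km.

6292 km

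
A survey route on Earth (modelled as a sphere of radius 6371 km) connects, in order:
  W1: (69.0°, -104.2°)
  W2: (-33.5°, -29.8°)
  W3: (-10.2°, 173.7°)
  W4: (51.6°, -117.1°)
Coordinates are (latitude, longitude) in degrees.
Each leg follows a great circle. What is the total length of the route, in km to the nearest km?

36939 km

Leg W1→W2: central angle 2.0207 rad, distance 12874.1 km.
Leg W2→W3: central angle 2.2848 rad, distance 14556.7 km.
Leg W3→W4: central angle 1.4924 rad, distance 9508.1 km.
Total: 12874.1 + 14556.7 + 9508.1 ≈ 36939 km.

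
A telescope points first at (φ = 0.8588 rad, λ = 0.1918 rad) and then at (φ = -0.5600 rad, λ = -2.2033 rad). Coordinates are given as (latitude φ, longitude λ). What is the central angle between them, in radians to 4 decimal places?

In radians: φ₁ = 0.8588, φ₂ = -0.5600, Δλ = -137.229° = -2.3951 rad.
Haversine: a = sin²(Δφ/2) + cos φ₁ cos φ₂ sin²(Δλ/2) = 0.4243 + (0.6533)(0.8473)(0.8670) = 0.90424.
Central angle c = 2·arcsin(√a) = 2.51237 rad.
So the angular separation is 2.5124 rad.

2.5124 rad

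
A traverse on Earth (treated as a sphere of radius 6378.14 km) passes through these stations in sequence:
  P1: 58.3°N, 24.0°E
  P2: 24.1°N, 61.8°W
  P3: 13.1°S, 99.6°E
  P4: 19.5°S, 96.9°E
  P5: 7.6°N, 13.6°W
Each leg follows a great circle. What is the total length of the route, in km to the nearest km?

Leg P1→P2: central angle 1.1783 rad, distance 7515.0 km.
Leg P2→P3: central angle 2.7796 rad, distance 17728.6 km.
Leg P3→P4: central angle 0.1205 rad, distance 768.6 km.
Leg P4→P5: central angle 1.9513 rad, distance 12445.5 km.
Total: 7515.0 + 17728.6 + 768.6 + 12445.5 ≈ 38458 km.

38458 km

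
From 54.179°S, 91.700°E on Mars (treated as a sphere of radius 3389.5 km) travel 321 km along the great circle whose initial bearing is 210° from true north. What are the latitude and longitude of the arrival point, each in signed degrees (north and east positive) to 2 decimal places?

-58.78°, 86.47°

Angular distance δ = d/R = 321/3389.5 = 0.09470 rad; initial bearing θ = 3.6652 rad.
sin φ₂ = sin φ₁ cos δ + cos φ₁ sin δ cos θ = (-0.8108)(0.9955) + (0.5853)(0.0946)(-0.8660) = -0.8551, so φ₂ = -58.78°.
Δλ = atan2(sin θ sin δ cos φ₁, cos δ − sin φ₁ sin φ₂) = atan2(-0.0277, 0.3021) = -5.233°.
λ₂ = 91.700° − 5.233° = 86.47°.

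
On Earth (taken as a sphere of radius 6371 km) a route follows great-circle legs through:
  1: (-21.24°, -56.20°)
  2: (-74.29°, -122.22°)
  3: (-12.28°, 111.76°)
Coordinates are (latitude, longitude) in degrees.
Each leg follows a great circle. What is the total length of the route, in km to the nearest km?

Leg 1→2: central angle 1.1026 rad, distance 7024.4 km.
Leg 2→3: central angle 1.5216 rad, distance 9694.2 km.
Total: 7024.4 + 9694.2 ≈ 16719 km.

16719 km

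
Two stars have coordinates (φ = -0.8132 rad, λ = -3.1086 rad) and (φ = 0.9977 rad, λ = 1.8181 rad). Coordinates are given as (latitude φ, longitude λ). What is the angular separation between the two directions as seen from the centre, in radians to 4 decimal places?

Let φ₁ = -0.8132 rad, φ₂ = 0.9977 rad, and Δλ = -1.3565 rad.
cos c = sin φ₁ sin φ₂ + cos φ₁ cos φ₂ cos Δλ = (-0.7265)(0.8402) + (0.6872)(0.5422)(0.2127) = -0.53117,
so c = arccos(-0.53117) = 2.13078 rad.
So the angular separation is 2.1308 rad.

2.1308 rad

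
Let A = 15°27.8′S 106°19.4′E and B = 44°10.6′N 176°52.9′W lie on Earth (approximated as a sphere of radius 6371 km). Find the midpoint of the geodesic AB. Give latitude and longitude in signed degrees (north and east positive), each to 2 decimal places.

17.97°, 138.09°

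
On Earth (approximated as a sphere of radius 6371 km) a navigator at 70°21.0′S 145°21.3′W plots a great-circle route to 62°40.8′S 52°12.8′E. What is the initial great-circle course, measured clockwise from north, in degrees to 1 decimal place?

191.0°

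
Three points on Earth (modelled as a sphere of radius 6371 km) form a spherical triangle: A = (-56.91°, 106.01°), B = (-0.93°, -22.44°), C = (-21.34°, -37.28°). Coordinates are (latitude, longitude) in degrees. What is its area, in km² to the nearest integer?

Side lengths (central angles): a = 0.4367, b = 1.6738, c = 1.9027 rad; semiperimeter s = 2.0066.
By l'Huilier's theorem, tan(E/4) = √[tan(s/2) tan((s−a)/2) tan((s−b)/2) tan((s−c)/2)], giving spherical excess E = 0.4658 rad.
Area = E·R² = 0.4658 × (6371)² ≈ 18906967 km².

18906967 km²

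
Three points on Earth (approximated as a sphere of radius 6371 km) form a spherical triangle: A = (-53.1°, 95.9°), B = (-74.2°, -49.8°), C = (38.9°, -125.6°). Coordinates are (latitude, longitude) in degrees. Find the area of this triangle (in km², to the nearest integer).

85528956 km²

Side lengths (central angles): a = 2.1559, b = 2.5909, c = 0.8835 rad; semiperimeter s = 2.8151.
By l'Huilier's theorem, tan(E/4) = √[tan(s/2) tan((s−a)/2) tan((s−b)/2) tan((s−c)/2)], giving spherical excess E = 2.1072 rad.
Area = E·R² = 2.1072 × (6371)² ≈ 85528956 km².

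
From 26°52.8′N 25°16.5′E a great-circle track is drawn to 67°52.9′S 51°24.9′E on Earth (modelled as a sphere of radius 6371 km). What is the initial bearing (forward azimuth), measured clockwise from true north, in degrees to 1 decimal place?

Δλ = 26.140° = 0.4562 rad.
y = sin Δλ · cos φ₂ = (0.4406)(0.3765) = 0.1659
x = cos φ₁ sin φ₂ − sin φ₁ cos φ₂ cos Δλ = (0.8920)(-0.9264) − (0.4521)(0.3765)(0.8977) = -0.9791
θ = atan2(y, x) = 170.38°, so the bearing is 170.4°.

170.4°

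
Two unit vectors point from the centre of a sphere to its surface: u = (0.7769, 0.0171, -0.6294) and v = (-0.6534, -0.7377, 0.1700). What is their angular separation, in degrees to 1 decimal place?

u·v = -0.6272; |u| = 1.0000, |v| = 1.0000.
cos θ = (u·v)/(|u||v|) = -0.6272, so θ = 128.8°.

128.8°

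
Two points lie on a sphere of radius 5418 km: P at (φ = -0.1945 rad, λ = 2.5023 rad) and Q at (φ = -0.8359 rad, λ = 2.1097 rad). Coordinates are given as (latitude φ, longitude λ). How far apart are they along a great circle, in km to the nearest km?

In radians: φ₁ = -0.1945, φ₂ = -0.8359, Δλ = -22.494° = -0.3926 rad.
cos c = sin φ₁ sin φ₂ + cos φ₁ cos φ₂ cos Δλ = (-0.1933)(-0.7419) + (0.9811)(0.6705)(0.9239) = 0.75121,
so c = arccos(0.75121) = 0.72091 rad.
Distance = R·c = 5418 × 0.7209 ≈ 3906 km.

3906 km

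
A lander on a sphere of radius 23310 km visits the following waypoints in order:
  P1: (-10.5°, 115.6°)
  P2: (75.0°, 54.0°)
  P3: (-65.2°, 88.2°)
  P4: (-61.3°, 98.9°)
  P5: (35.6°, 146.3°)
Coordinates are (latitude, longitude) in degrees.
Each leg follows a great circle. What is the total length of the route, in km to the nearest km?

140564 km

Leg P1→P2: central angle 1.6258 rad, distance 37897.6 km.
Leg P2→P3: central angle 2.4768 rad, distance 57734.6 km.
Leg P3→P4: central angle 0.1079 rad, distance 2515.7 km.
Leg P4→P5: central angle 1.8197 rad, distance 42416.4 km.
Total: 37897.6 + 57734.6 + 2515.7 + 42416.4 ≈ 140564 km.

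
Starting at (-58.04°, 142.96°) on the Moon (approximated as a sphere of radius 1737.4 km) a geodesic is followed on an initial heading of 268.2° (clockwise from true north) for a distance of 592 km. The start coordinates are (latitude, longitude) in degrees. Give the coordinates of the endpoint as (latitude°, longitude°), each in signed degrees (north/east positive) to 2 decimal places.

-53.63°, 108.68°

Angular distance δ = d/R = 592/1737.4 = 0.34074 rad; initial bearing θ = 4.6810 rad.
sin φ₂ = sin φ₁ cos δ + cos φ₁ sin δ cos θ = (-0.8484)(0.9425) + (0.5293)(0.3342)(-0.0314) = -0.8052, so φ₂ = -53.63°.
Δλ = atan2(sin θ sin δ cos φ₁, cos δ − sin φ₁ sin φ₂) = atan2(-0.1768, 0.2594) = -34.282°.
λ₂ = 142.960° − 34.282° = 108.68°.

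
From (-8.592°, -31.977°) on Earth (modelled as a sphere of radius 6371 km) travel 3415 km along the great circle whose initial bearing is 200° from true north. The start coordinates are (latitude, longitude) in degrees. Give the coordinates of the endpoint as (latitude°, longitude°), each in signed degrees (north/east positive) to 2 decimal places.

-37.08°, -44.62°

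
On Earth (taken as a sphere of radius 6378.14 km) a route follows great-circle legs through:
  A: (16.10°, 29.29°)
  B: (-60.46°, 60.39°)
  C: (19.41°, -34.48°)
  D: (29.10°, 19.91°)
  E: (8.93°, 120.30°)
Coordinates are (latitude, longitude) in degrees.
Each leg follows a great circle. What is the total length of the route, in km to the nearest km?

37228 km

Leg A→B: central angle 1.4057 rad, distance 8965.8 km.
Leg B→C: central angle 1.9056 rad, distance 12154.3 km.
Leg C→D: central angle 0.8744 rad, distance 5576.9 km.
Leg D→E: central angle 1.6511 rad, distance 10530.7 km.
Total: 8965.8 + 12154.3 + 5576.9 + 10530.7 ≈ 37228 km.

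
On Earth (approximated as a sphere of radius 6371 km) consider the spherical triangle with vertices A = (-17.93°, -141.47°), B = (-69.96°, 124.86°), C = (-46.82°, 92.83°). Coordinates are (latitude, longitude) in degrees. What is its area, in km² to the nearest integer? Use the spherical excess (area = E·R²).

8954737 km²

Side lengths (central angles): a = 0.4868, b = 1.7269, c = 1.2991 rad; semiperimeter s = 1.7564.
By l'Huilier's theorem, tan(E/4) = √[tan(s/2) tan((s−a)/2) tan((s−b)/2) tan((s−c)/2)], giving spherical excess E = 0.2206 rad.
Area = E·R² = 0.2206 × (6371)² ≈ 8954737 km².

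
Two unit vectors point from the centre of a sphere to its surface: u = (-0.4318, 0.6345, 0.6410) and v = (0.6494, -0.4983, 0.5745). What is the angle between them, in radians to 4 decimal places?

u·v = -0.2283; |u| = 1.0000, |v| = 1.0000.
cos θ = (u·v)/(|u||v|) = -0.2283, so θ = 1.8012 rad.

1.8012 rad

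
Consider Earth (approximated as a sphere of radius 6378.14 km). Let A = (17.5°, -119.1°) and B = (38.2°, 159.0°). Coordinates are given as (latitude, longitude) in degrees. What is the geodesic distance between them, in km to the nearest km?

Let φ₁ = 0.3054 rad, φ₂ = 0.6667 rad, and Δλ = -1.4294 rad.
Haversine: a = sin²(Δφ/2) + cos φ₁ cos φ₂ sin²(Δλ/2) = 0.0323 + (0.9537)(0.7859)(0.4295) = 0.35422.
Central angle c = 2·arcsin(√a) = 1.27494 rad.
Distance = R·c = 6378.14 × 1.2749 ≈ 8132 km.

8132 km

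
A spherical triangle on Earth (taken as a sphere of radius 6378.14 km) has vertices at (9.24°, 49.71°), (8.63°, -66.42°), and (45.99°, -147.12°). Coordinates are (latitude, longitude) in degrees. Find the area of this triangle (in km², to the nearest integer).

Side lengths (central angles): a = 1.3501, b = 2.1423, c = 1.9885 rad; semiperimeter s = 2.7405.
By l'Huilier's theorem, tan(E/4) = √[tan(s/2) tan((s−a)/2) tan((s−b)/2) tan((s−c)/2)], giving spherical excess E = 2.4607 rad.
Area = E·R² = 2.4607 × (6378.14)² ≈ 100101537 km².

100101537 km²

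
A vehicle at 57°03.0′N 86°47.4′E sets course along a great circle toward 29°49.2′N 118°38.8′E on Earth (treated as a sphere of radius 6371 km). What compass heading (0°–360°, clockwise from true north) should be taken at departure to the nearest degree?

127°

Δλ = 31.857° = 0.5560 rad.
y = sin Δλ · cos φ₂ = (0.5278)(0.8676) = 0.4579
x = cos φ₁ sin φ₂ − sin φ₁ cos φ₂ cos Δλ = (0.5439)(0.4973) − (0.8391)(0.8676)(0.8494) = -0.3479
θ = atan2(y, x) = 127.23°, so the bearing is 127°.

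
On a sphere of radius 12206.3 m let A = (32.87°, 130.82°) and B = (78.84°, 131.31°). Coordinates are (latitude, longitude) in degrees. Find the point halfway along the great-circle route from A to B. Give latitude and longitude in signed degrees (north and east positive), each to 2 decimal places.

55.86°, 130.91°

Central angle δ = 0.8023 rad. Interpolating on the sphere with fraction f = 0.5:
P = [sin((1−f)δ)·A + sin(fδ)·B] / sin δ = 0.5431·A + 0.5431·B in Cartesian coordinates,
giving P = (-0.3676, 0.4242, 0.8276), i.e. latitude 55.86°, longitude 130.91°.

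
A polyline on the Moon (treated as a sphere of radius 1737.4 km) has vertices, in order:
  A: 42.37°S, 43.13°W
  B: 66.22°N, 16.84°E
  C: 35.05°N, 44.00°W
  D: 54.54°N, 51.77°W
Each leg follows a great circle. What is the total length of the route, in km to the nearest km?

5603 km

Leg A→B: central angle 2.0574 rad, distance 3574.5 km.
Leg B→C: central angle 0.8143 rad, distance 1414.8 km.
Leg C→D: central angle 0.3530 rad, distance 613.3 km.
Total: 3574.5 + 1414.8 + 613.3 ≈ 5603 km.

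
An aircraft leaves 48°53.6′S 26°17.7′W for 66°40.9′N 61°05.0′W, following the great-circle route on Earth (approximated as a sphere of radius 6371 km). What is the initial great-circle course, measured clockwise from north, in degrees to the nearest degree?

345°

Δλ = -34.788° = -0.6072 rad.
y = sin Δλ · cos φ₂ = (-0.5705)(0.3958) = -0.2258
x = cos φ₁ sin φ₂ − sin φ₁ cos φ₂ cos Δλ = (0.6575)(0.9183) − (-0.7535)(0.3958)(0.8213) = 0.8487
θ = atan2(y, x) = -14.90°; adding 360° gives 345°.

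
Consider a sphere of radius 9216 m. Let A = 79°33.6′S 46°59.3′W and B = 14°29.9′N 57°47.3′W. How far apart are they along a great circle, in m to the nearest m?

15158 m

In radians: φ₁ = -1.3886, φ₂ = 0.2530, Δλ = -10.800° = -0.1885 rad.
cos c = sin φ₁ sin φ₂ + cos φ₁ cos φ₂ cos Δλ = (-0.9834)(0.2504) + (0.1812)(0.9682)(0.9823) = -0.07388,
so c = arccos(-0.07388) = 1.64474 rad.
Distance = R·c = 9216 × 1.6447 ≈ 15158 m.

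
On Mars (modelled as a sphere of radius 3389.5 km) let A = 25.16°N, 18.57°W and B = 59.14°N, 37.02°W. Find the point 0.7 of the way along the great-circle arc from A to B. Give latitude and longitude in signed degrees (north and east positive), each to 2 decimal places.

Central angle δ = 0.6345 rad. Interpolating on the sphere with fraction f = 0.7:
P = [sin((1−f)δ)·A + sin(fδ)·B] / sin δ = 0.3192·A + 0.7249·B in Cartesian coordinates,
giving P = (0.5707, -0.3159, 0.7580), i.e. latitude 49.28°, longitude -28.96°.

49.28°, -28.96°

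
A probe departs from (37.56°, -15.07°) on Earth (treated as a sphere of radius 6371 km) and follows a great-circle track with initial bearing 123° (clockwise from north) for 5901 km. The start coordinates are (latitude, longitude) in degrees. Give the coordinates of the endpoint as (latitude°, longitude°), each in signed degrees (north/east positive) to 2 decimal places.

1.21°, 27.04°

Angular distance δ = d/R = 5901/6371 = 0.92623 rad; initial bearing θ = 2.1468 rad.
sin φ₂ = sin φ₁ cos δ + cos φ₁ sin δ cos θ = (0.6096)(0.6009) + (0.7927)(0.7994)(-0.5446) = 0.0212, so φ₂ = 1.21°.
Δλ = atan2(sin θ sin δ cos φ₁, cos δ − sin φ₁ sin φ₂) = atan2(0.5314, 0.5880) = 42.109°.
λ₂ = -15.070° + 42.109° = 27.04°.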